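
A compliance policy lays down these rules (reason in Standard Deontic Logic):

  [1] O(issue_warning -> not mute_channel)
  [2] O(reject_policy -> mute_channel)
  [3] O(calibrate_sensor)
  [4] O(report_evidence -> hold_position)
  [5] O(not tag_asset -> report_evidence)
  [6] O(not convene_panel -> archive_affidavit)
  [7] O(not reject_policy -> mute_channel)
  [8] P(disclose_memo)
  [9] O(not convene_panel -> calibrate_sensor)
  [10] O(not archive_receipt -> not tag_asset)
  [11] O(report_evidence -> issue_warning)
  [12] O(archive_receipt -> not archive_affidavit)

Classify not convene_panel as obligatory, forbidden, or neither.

Premises 7 and 2 cover both cases: O(not reject_policy -> mute_channel) and O(reject_policy -> mute_channel). Since not reject_policy ∨ reject_policy is a tautology, O(mute_channel) follows.
Premise 1, O(issue_warning -> not mute_channel), contraposes to O(mute_channel -> not issue_warning); with O(mute_channel) we get O(not issue_warning).
The contrapositive of premise 11 (O(report_evidence -> issue_warning)) is O(not issue_warning -> not report_evidence), and O(not issue_warning) is already established, so O(not report_evidence).
Premise 5, O(not tag_asset -> report_evidence), contraposes to O(not report_evidence -> tag_asset); with O(not report_evidence) we get O(tag_asset).
Premise 10 is O(not archive_receipt -> not tag_asset); contrapositively O(tag_asset -> archive_receipt). Since O(tag_asset) holds, K gives O(archive_receipt).
With premise 12, O(archive_receipt -> not archive_affidavit), the K-axiom yields O(not archive_affidavit).
The contrapositive of premise 6 (O(not convene_panel -> archive_affidavit)) is O(not archive_affidavit -> convene_panel), and O(not archive_affidavit) is already established, so O(convene_panel).
Premises 3, 4, 8, 9 do not contribute to this derivation.
Thus O(convene_panel), which is F(not convene_panel): not convene_panel is forbidden.

Forbidden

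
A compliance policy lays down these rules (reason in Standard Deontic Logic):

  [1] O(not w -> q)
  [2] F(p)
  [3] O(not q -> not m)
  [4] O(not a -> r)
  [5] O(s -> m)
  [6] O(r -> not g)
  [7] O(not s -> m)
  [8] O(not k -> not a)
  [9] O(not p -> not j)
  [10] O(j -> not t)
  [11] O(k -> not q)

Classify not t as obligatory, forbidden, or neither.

Neither

Premise 10 is O(j -> not t), but O(j) is not derivable from the premises, so it does not yield O(not t).
No premise or chain of K-axiom applications forces O(not t), and none forces O(t). So not t is neither obligatory nor forbidden under these norms.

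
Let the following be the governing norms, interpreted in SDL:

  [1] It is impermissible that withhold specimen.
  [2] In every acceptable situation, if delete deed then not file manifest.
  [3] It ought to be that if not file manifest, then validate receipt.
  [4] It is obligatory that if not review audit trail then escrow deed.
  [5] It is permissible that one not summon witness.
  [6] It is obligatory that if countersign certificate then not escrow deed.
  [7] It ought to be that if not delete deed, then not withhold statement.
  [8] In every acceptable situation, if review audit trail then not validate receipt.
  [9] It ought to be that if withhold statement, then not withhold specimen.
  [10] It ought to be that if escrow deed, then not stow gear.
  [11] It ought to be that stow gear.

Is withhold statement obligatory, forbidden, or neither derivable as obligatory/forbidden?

Premise 11 gives O(stow_gear).
Premise 10 is O(escrow_deed → ¬stow_gear); contrapositively O(stow_gear → ¬escrow_deed). Since O(stow_gear) holds, K gives O(¬escrow_deed).
Premise 4, O(¬review_audit_trail → escrow_deed), contraposes to O(¬escrow_deed → review_audit_trail); with O(¬escrow_deed) we get O(review_audit_trail).
Premise 8 is O(review_audit_trail → ¬validate_receipt); since O(review_audit_trail), deontic closure gives O(¬validate_receipt).
Premise 3, O(¬file_manifest → validate_receipt), contraposes to O(¬validate_receipt → file_manifest); with O(¬validate_receipt) we get O(file_manifest).
Premise 2, O(delete_deed → ¬file_manifest), contraposes to O(file_manifest → ¬delete_deed); with O(file_manifest) we get O(¬delete_deed).
Applying K to premise 7 (O(¬delete_deed → ¬withhold_statement)) and O(¬delete_deed) yields O(¬withhold_statement).
Premises 1, 5, 6, 9 do not contribute to this derivation.
Thus O(¬withhold_statement), which is F(withhold_statement): withhold_statement is forbidden.

Forbidden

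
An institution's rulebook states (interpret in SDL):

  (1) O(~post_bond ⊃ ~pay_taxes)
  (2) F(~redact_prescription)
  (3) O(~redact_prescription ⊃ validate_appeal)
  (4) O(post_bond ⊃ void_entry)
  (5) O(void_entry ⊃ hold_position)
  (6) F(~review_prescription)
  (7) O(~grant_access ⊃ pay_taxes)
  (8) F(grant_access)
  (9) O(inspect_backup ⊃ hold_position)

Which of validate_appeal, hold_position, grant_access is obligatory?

hold_position

F(grant_access) at premise 8 means O(~grant_access).
Premise 7 is O(~grant_access ⊃ pay_taxes); since O(~grant_access), deontic closure gives O(pay_taxes).
Premise 1, O(~post_bond ⊃ ~pay_taxes), contraposes to O(pay_taxes ⊃ post_bond); with O(pay_taxes) we get O(post_bond).
Applying K to premise 4 (O(post_bond ⊃ void_entry)) and O(post_bond) yields O(void_entry).
Premise 5 is O(void_entry ⊃ hold_position); since O(void_entry), deontic closure gives O(hold_position).
So O(hold_position) holds — hold_position is obligatory. None of the other listed options is made obligatory by any chain of premises.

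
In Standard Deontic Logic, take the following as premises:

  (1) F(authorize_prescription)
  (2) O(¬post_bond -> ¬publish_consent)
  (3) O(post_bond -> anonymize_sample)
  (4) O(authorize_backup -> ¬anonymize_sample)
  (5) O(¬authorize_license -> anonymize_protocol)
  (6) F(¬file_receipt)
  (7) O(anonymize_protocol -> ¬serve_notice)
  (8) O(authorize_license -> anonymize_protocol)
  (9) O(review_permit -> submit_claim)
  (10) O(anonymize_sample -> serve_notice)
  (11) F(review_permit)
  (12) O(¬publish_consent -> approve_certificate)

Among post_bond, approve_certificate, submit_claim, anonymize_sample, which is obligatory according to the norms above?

By case analysis on ¬authorize_license: premise 5 gives O(¬authorize_license -> anonymize_protocol) and premise 8 gives O(authorize_license -> anonymize_protocol), so O(anonymize_protocol) either way.
From O(anonymize_protocol) and premise 7, O(anonymize_protocol -> ¬serve_notice), we obtain O(¬serve_notice).
Premise 10 is O(anonymize_sample -> serve_notice); contrapositively O(¬serve_notice -> ¬anonymize_sample). Since O(¬serve_notice) holds, K gives O(¬anonymize_sample).
The contrapositive of premise 3 (O(post_bond -> anonymize_sample)) is O(¬anonymize_sample -> ¬post_bond), and O(¬anonymize_sample) is already established, so O(¬post_bond).
Applying K to premise 2 (O(¬post_bond -> ¬publish_consent)) and O(¬post_bond) yields O(¬publish_consent).
Applying K to premise 12 (O(¬publish_consent -> approve_certificate)) and O(¬publish_consent) yields O(approve_certificate).
So O(approve_certificate) holds — approve_certificate is obligatory. None of the other listed options is made obligatory by any chain of premises.

approve_certificate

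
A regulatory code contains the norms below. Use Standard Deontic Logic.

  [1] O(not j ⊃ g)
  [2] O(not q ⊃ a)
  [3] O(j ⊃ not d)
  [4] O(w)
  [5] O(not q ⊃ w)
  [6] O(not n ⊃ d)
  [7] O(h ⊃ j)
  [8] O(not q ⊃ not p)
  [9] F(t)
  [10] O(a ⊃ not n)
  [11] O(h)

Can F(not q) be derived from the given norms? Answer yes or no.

Premise 11 gives O(h).
Applying K to premise 7 (O(h ⊃ j)) and O(h) yields O(j).
Premise 3 is O(j ⊃ not d); since O(j), deontic closure gives O(not d).
The contrapositive of premise 6 (O(not n ⊃ d)) is O(not d ⊃ n), and O(not d) is already established, so O(n).
Premise 10, O(a ⊃ not n), contraposes to O(n ⊃ not a); with O(n) we get O(not a).
The contrapositive of premise 2 (O(not q ⊃ a)) is O(not a ⊃ q), and O(not a) is already established, so O(q).
Premises 1, 4, 5, 8, 9 do not contribute to this derivation.
So O(q) holds, i.e. F(not q). The claim follows.

Yes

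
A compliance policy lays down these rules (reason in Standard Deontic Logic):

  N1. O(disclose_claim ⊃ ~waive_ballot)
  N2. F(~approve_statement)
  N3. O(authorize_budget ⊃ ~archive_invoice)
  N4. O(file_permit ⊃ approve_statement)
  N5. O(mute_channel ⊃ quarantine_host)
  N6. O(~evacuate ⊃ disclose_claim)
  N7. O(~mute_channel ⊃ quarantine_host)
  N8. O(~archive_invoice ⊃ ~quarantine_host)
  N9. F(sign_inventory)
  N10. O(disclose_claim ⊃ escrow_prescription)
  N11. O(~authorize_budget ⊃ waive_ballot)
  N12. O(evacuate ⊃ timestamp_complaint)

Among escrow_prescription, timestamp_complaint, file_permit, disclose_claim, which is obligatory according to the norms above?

Premises 5 and 7 are O(mute_channel ⊃ quarantine_host) and O(~mute_channel ⊃ quarantine_host); every ideal world satisfies mute_channel or ~mute_channel, so in either case quarantine_host holds — hence O(quarantine_host).
Premise 8 is O(~archive_invoice ⊃ ~quarantine_host); contrapositively O(quarantine_host ⊃ archive_invoice). Since O(quarantine_host) holds, K gives O(archive_invoice).
The contrapositive of premise 3 (O(authorize_budget ⊃ ~archive_invoice)) is O(archive_invoice ⊃ ~authorize_budget), and O(archive_invoice) is already established, so O(~authorize_budget).
From O(~authorize_budget) and premise 11, O(~authorize_budget ⊃ waive_ballot), we obtain O(waive_ballot).
Premise 1, O(disclose_claim ⊃ ~waive_ballot), contraposes to O(waive_ballot ⊃ ~disclose_claim); with O(waive_ballot) we get O(~disclose_claim).
The contrapositive of premise 6 (O(~evacuate ⊃ disclose_claim)) is O(~disclose_claim ⊃ evacuate), and O(~disclose_claim) is already established, so O(evacuate).
With premise 12, O(evacuate ⊃ timestamp_complaint), the K-axiom yields O(timestamp_complaint).
So O(timestamp_complaint) holds — timestamp_complaint is obligatory. None of the other listed options is made obligatory by any chain of premises.

timestamp_complaint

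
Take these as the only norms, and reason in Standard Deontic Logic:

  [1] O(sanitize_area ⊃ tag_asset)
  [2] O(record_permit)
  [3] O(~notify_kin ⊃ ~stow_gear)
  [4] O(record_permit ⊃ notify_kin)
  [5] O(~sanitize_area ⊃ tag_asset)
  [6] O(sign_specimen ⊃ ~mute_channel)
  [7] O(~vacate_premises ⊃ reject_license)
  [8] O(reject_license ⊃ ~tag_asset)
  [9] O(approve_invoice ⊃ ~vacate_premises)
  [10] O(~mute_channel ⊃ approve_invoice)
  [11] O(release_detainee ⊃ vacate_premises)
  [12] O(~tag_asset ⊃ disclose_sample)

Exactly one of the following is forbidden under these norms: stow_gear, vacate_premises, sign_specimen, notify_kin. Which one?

sign_specimen

By case analysis on sanitize_area: premise 1 gives O(sanitize_area ⊃ tag_asset) and premise 5 gives O(~sanitize_area ⊃ tag_asset), so O(tag_asset) either way.
The contrapositive of premise 8 (O(reject_license ⊃ ~tag_asset)) is O(tag_asset ⊃ ~reject_license), and O(tag_asset) is already established, so O(~reject_license).
Premise 7 is O(~vacate_premises ⊃ reject_license); contrapositively O(~reject_license ⊃ vacate_premises). Since O(~reject_license) holds, K gives O(vacate_premises).
Premise 9, O(approve_invoice ⊃ ~vacate_premises), contraposes to O(vacate_premises ⊃ ~approve_invoice); with O(vacate_premises) we get O(~approve_invoice).
Premise 10 is O(~mute_channel ⊃ approve_invoice); contrapositively O(~approve_invoice ⊃ mute_channel). Since O(~approve_invoice) holds, K gives O(mute_channel).
Premise 6 is O(sign_specimen ⊃ ~mute_channel); contrapositively O(mute_channel ⊃ ~sign_specimen). Since O(mute_channel) holds, K gives O(~sign_specimen).
So O(~sign_specimen) holds, i.e. sign_specimen is forbidden. None of the other listed options is forbidden under the premises.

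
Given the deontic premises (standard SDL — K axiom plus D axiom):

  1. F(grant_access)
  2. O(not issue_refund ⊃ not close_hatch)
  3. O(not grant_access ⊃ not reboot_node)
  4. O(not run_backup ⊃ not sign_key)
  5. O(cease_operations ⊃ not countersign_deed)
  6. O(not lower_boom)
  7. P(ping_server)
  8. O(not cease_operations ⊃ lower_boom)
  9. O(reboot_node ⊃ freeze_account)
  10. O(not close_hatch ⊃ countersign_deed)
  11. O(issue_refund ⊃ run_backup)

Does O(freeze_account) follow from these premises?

No

Premise 9 is O(reboot_node ⊃ freeze_account), but O(reboot_node) is not derivable from the premises, so it does not yield O(freeze_account).
No other premise forces O(freeze_account). An ideal world satisfying every premise can still have freeze_account false, so O(freeze_account) is not derivable.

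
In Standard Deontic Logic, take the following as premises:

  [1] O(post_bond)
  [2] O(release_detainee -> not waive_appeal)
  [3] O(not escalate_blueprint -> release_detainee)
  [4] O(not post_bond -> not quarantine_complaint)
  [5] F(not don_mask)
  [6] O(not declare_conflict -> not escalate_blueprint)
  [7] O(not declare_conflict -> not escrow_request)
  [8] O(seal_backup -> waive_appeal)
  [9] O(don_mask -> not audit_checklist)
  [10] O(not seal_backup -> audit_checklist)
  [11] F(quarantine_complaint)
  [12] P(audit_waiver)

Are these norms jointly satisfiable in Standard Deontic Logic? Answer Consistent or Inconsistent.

Consistent

Premise 4 is O(not post_bond -> not quarantine_complaint); even if O(not quarantine_complaint) held, inferring O(not post_bond) would be affirming the consequent — invalid.
So O(not post_bond) is not derivable, and the apparent clash with O(post_bond) does not arise.
A world satisfying every obligation exists (e.g. audit_checklist=false, audit_waiver=false, declare_conflict=true, don_mask=true, escalate_blueprint=true, escrow_request=false, post_bond=true, quarantine_complaint=false, release_detainee=false, seal_backup=true, waive_appeal=true); no atom is both obligatory and forbidden, so the set is consistent.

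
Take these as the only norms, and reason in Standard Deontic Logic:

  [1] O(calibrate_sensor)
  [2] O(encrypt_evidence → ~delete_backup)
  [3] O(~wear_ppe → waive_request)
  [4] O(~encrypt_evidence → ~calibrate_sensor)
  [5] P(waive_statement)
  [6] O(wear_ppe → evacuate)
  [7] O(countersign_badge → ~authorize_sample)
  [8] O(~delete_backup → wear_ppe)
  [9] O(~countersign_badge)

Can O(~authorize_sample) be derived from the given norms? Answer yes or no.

Premise 7 is O(countersign_badge → ~authorize_sample), but O(countersign_badge) is not derivable from the premises, so it does not yield O(~authorize_sample).
No other premise forces O(~authorize_sample). An ideal world satisfying every premise can still have ~authorize_sample false, so O(~authorize_sample) is not derivable.

No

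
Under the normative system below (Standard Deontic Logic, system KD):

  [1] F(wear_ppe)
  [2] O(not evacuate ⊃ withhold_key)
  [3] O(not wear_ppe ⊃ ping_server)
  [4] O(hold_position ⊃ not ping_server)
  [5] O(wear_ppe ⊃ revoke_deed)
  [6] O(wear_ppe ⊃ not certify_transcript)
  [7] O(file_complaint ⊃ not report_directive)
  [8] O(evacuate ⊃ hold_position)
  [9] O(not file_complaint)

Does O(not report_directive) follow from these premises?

No

Premise 7 is O(file_complaint ⊃ not report_directive), but O(file_complaint) is not derivable from the premises, so it does not yield O(not report_directive).
No other premise forces O(not report_directive). An ideal world satisfying every premise can still have not report_directive false, so O(not report_directive) is not derivable.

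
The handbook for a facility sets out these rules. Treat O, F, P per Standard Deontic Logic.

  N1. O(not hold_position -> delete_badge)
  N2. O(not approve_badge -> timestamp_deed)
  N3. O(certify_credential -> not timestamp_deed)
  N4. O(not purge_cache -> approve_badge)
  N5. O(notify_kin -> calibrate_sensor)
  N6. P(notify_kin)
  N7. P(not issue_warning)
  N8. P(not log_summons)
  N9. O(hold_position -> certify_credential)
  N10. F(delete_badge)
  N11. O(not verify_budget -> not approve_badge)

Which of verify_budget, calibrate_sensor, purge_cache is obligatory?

verify_budget

Premise 10 is F(delete_badge), i.e. O(not delete_badge).
The contrapositive of premise 1 (O(not hold_position -> delete_badge)) is O(not delete_badge -> hold_position), and O(not delete_badge) is already established, so O(hold_position).
With premise 9, O(hold_position -> certify_credential), the K-axiom yields O(certify_credential).
Applying K to premise 3 (O(certify_credential -> not timestamp_deed)) and O(certify_credential) yields O(not timestamp_deed).
Premise 2 is O(not approve_badge -> timestamp_deed); contrapositively O(not timestamp_deed -> approve_badge). Since O(not timestamp_deed) holds, K gives O(approve_badge).
Premise 11 is O(not verify_budget -> not approve_badge); contrapositively O(approve_badge -> verify_budget). Since O(approve_badge) holds, K gives O(verify_budget).
So O(verify_budget) holds — verify_budget is obligatory. None of the other listed options is made obligatory by any chain of premises.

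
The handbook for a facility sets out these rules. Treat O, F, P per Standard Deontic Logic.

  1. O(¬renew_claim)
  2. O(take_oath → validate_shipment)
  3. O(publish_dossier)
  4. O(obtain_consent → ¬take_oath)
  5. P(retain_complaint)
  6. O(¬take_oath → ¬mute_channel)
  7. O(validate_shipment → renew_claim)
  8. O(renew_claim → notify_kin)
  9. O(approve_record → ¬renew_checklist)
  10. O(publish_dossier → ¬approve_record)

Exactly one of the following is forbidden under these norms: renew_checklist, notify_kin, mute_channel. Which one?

mute_channel

From premise 1 we have O(¬renew_claim).
Premise 7 is O(validate_shipment → renew_claim); contrapositively O(¬renew_claim → ¬validate_shipment). Since O(¬renew_claim) holds, K gives O(¬validate_shipment).
Premise 2, O(take_oath → validate_shipment), contraposes to O(¬validate_shipment → ¬take_oath); with O(¬validate_shipment) we get O(¬take_oath).
From O(¬take_oath) and premise 6, O(¬take_oath → ¬mute_channel), we obtain O(¬mute_channel).
So O(¬mute_channel) holds, i.e. mute_channel is forbidden. None of the other listed options is forbidden under the premises.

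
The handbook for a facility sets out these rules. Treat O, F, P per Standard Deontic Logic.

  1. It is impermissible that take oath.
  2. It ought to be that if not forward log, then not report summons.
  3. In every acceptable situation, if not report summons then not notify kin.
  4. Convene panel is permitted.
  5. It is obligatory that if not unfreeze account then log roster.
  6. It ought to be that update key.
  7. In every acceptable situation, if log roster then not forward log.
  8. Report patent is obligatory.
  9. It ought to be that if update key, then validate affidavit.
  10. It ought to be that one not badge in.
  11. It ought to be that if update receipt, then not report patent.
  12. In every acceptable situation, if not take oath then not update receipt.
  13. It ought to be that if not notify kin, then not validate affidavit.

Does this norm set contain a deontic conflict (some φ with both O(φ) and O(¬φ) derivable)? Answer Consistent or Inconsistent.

Premise 11 is O(update_receipt → ¬report_patent), but O(update_receipt) is not derivable from the premises, so it does not yield O(¬report_patent).
So O(¬report_patent) is not derivable, and the apparent clash with O(report_patent) does not arise.
A world satisfying every obligation exists (e.g. badge_in=false, convene_panel=false, forward_log=true, log_roster=false, notify_kin=true, report_patent=true, report_summons=true, take_oath=false, unfreeze_account=true, update_key=true, update_receipt=false, validate_affidavit=true); no atom is both obligatory and forbidden, so the set is consistent.

Consistent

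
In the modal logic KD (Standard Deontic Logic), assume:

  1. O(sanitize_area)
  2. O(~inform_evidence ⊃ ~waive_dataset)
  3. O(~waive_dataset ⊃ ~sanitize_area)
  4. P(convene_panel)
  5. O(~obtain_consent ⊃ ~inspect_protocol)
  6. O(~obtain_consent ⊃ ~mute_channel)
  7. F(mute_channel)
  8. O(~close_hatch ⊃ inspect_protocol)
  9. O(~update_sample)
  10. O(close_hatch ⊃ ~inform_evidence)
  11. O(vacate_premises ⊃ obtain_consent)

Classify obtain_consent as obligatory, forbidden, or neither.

Premise 1 gives O(sanitize_area).
Premise 3 is O(~waive_dataset ⊃ ~sanitize_area); contrapositively O(sanitize_area ⊃ waive_dataset). Since O(sanitize_area) holds, K gives O(waive_dataset).
Premise 2, O(~inform_evidence ⊃ ~waive_dataset), contraposes to O(waive_dataset ⊃ inform_evidence); with O(waive_dataset) we get O(inform_evidence).
Premise 10, O(close_hatch ⊃ ~inform_evidence), contraposes to O(inform_evidence ⊃ ~close_hatch); with O(inform_evidence) we get O(~close_hatch).
With premise 8, O(~close_hatch ⊃ inspect_protocol), the K-axiom yields O(inspect_protocol).
Premise 5, O(~obtain_consent ⊃ ~inspect_protocol), contraposes to O(inspect_protocol ⊃ obtain_consent); with O(inspect_protocol) we get O(obtain_consent).
Premises 4, 6, 7, 9, 11 do not contribute to this derivation.
Hence obtain_consent is obligatory.

Obligatory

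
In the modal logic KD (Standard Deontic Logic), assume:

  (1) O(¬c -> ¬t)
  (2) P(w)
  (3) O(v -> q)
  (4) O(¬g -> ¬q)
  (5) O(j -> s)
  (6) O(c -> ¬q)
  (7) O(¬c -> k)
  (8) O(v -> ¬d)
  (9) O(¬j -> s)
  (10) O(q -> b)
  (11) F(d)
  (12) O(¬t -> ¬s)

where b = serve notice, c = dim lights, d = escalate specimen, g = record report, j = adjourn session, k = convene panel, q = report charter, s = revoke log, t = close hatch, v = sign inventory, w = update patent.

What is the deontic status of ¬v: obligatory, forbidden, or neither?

Obligatory

Premises 9 and 5 are O(¬j -> s) and O(j -> s); every ideal world satisfies ¬j or j, so in either case s holds — hence O(s).
Premise 12 is O(¬t -> ¬s); contrapositively O(s -> t). Since O(s) holds, K gives O(t).
The contrapositive of premise 1 (O(¬c -> ¬t)) is O(t -> c), and O(t) is already established, so O(c).
With premise 6, O(c -> ¬q), the K-axiom yields O(¬q).
Premise 3, O(v -> q), contraposes to O(¬q -> ¬v); with O(¬q) we get O(¬v).
Premises 2, 4, 7, 8, 10, 11 do not contribute to this derivation.
Hence ¬v is obligatory.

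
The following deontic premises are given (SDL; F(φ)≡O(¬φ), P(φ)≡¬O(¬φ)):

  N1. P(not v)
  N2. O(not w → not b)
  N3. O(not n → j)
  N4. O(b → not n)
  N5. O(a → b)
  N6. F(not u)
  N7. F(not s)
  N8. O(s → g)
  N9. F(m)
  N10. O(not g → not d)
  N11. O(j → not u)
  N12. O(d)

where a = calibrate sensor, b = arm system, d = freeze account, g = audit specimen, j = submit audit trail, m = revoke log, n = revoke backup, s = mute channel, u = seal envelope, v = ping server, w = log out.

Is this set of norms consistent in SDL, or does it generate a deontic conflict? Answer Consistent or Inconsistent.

Consistent

Premise 10 is O(not g → not d), but O(not g) is not derivable from the premises, so it does not yield O(not d).
So O(not d) is not derivable, and the apparent clash with O(d) does not arise.
A world satisfying every obligation exists (e.g. a=false, b=false, d=true, g=true, j=false, m=false, n=true, s=true, u=true, v=false, w=false); no atom is both obligatory and forbidden, so the set is consistent.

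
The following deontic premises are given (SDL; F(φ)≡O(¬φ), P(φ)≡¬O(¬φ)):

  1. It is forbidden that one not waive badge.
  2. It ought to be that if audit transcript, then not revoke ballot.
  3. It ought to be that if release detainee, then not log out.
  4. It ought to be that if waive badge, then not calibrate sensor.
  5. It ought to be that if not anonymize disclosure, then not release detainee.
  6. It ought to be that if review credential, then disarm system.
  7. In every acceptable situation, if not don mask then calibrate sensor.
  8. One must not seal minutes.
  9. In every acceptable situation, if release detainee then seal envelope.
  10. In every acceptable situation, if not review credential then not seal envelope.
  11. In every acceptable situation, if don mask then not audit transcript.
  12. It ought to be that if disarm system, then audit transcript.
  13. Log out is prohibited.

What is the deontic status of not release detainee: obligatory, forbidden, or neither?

Obligatory

Premise 1, F(¬waive_badge), is equivalent to O(waive_badge).
From O(waive_badge) and premise 4, O(waive_badge → ¬calibrate_sensor), we obtain O(¬calibrate_sensor).
The contrapositive of premise 7 (O(¬don_mask → calibrate_sensor)) is O(¬calibrate_sensor → don_mask), and O(¬calibrate_sensor) is already established, so O(don_mask).
From O(don_mask) and premise 11, O(don_mask → ¬audit_transcript), we obtain O(¬audit_transcript).
Premise 12, O(disarm_system → audit_transcript), contraposes to O(¬audit_transcript → ¬disarm_system); with O(¬audit_transcript) we get O(¬disarm_system).
Premise 6 is O(review_credential → disarm_system); contrapositively O(¬disarm_system → ¬review_credential). Since O(¬disarm_system) holds, K gives O(¬review_credential).
From O(¬review_credential) and premise 10, O(¬review_credential → ¬seal_envelope), we obtain O(¬seal_envelope).
The contrapositive of premise 9 (O(release_detainee → seal_envelope)) is O(¬seal_envelope → ¬release_detainee), and O(¬seal_envelope) is already established, so O(¬release_detainee).
Premises 2, 3, 5, 8, 13 do not contribute to this derivation.
Hence ¬release_detainee is obligatory.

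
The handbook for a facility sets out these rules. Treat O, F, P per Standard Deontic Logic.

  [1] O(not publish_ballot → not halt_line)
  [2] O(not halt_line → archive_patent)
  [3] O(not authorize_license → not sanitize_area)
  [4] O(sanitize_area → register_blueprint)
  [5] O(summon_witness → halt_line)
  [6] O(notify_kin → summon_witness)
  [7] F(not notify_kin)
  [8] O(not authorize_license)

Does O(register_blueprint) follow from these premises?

No

Premise 4 is O(sanitize_area → register_blueprint), but O(sanitize_area) is not derivable from the premises, so it does not yield O(register_blueprint).
No other premise forces O(register_blueprint). An ideal world satisfying every premise can still have register_blueprint false, so O(register_blueprint) is not derivable.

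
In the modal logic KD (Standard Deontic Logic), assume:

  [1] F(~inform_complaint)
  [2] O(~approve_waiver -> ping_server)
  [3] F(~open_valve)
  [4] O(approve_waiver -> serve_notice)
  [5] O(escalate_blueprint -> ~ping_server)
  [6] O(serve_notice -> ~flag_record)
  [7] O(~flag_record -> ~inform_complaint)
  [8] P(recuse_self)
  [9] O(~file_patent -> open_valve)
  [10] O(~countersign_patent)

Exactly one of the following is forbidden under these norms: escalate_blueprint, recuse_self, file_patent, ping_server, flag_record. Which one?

escalate_blueprint

Premise 1, F(~inform_complaint), is equivalent to O(inform_complaint).
Premise 7 is O(~flag_record -> ~inform_complaint); contrapositively O(inform_complaint -> flag_record). Since O(inform_complaint) holds, K gives O(flag_record).
The contrapositive of premise 6 (O(serve_notice -> ~flag_record)) is O(flag_record -> ~serve_notice), and O(flag_record) is already established, so O(~serve_notice).
Premise 4 is O(approve_waiver -> serve_notice); contrapositively O(~serve_notice -> ~approve_waiver). Since O(~serve_notice) holds, K gives O(~approve_waiver).
Premise 2 is O(~approve_waiver -> ping_server); since O(~approve_waiver), deontic closure gives O(ping_server).
The contrapositive of premise 5 (O(escalate_blueprint -> ~ping_server)) is O(ping_server -> ~escalate_blueprint), and O(ping_server) is already established, so O(~escalate_blueprint).
So O(~escalate_blueprint) holds, i.e. escalate_blueprint is forbidden. None of the other listed options is forbidden under the premises.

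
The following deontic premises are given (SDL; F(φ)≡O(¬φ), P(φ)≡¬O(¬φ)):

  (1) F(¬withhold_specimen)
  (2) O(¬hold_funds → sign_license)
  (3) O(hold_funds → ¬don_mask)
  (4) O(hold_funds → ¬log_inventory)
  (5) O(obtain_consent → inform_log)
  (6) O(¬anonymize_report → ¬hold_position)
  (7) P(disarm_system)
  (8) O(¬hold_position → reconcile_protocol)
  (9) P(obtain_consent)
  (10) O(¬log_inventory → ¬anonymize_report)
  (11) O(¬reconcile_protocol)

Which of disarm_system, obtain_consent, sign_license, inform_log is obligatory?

sign_license

From premise 11 we have O(¬reconcile_protocol).
The contrapositive of premise 8 (O(¬hold_position → reconcile_protocol)) is O(¬reconcile_protocol → hold_position), and O(¬reconcile_protocol) is already established, so O(hold_position).
Premise 6 is O(¬anonymize_report → ¬hold_position); contrapositively O(hold_position → anonymize_report). Since O(hold_position) holds, K gives O(anonymize_report).
Premise 10, O(¬log_inventory → ¬anonymize_report), contraposes to O(anonymize_report → log_inventory); with O(anonymize_report) we get O(log_inventory).
Premise 4, O(hold_funds → ¬log_inventory), contraposes to O(log_inventory → ¬hold_funds); with O(log_inventory) we get O(¬hold_funds).
Premise 2 is O(¬hold_funds → sign_license); since O(¬hold_funds), deontic closure gives O(sign_license).
So O(sign_license) holds — sign_license is obligatory. None of the other listed options is made obligatory by any chain of premises.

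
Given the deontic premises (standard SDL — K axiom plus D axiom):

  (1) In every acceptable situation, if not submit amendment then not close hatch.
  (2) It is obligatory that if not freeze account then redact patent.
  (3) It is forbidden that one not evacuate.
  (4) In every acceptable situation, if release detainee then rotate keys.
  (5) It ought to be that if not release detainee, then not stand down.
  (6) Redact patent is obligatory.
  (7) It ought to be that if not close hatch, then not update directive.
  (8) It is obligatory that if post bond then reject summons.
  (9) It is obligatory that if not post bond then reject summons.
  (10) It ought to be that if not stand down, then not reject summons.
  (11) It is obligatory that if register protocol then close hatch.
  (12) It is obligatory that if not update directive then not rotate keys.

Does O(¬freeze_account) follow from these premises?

Premise 2 is O(¬freeze_account → redact_patent); even if O(redact_patent) held, inferring O(¬freeze_account) would be affirming the consequent — invalid.
No other premise forces O(¬freeze_account). An ideal world satisfying every premise can still have ¬freeze_account false, so O(¬freeze_account) is not derivable.

No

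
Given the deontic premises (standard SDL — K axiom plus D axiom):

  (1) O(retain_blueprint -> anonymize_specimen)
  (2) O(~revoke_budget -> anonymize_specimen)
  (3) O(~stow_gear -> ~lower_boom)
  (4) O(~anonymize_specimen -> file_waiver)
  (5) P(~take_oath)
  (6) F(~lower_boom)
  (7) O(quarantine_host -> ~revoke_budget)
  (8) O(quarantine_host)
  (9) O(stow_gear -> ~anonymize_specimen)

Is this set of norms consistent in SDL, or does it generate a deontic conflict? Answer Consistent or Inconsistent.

Inconsistent

From premise 8 we have O(quarantine_host).
Applying K to premise 7 (O(quarantine_host -> ~revoke_budget)) and O(quarantine_host) yields O(~revoke_budget).
Premise 2 is O(~revoke_budget -> anonymize_specimen); since O(~revoke_budget), deontic closure gives O(anonymize_specimen).
Premise 9 is O(stow_gear -> ~anonymize_specimen); contrapositively O(anonymize_specimen -> ~stow_gear). Since O(anonymize_specimen) holds, K gives O(~stow_gear).
Applying K to premise 3 (O(~stow_gear -> ~lower_boom)) and O(~stow_gear) yields O(~lower_boom).
However, F(~lower_boom) at premise 6 amounts to O(lower_boom).
We now have both O(~lower_boom) and O(lower_boom) — lower_boom is simultaneously obligatory and forbidden, violating the D-axiom.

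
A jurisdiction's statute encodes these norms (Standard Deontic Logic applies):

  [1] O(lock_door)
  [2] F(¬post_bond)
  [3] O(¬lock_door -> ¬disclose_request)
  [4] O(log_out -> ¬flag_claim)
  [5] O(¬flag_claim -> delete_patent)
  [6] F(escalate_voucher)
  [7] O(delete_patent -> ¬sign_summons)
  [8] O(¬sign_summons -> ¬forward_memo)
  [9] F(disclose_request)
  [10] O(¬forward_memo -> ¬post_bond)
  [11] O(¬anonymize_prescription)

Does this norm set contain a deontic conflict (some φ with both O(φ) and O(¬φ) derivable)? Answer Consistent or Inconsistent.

Consistent

Premise 3 is O(¬lock_door -> ¬disclose_request); even if O(¬disclose_request) held, inferring O(¬lock_door) would be affirming the consequent — invalid.
So O(¬lock_door) is not derivable, and the apparent clash with O(lock_door) does not arise.
A world satisfying every obligation exists (e.g. anonymize_prescription=false, delete_patent=false, disclose_request=false, escalate_voucher=false, flag_claim=true, forward_memo=true, lock_door=true, log_out=false, post_bond=true, sign_summons=true); no atom is both obligatory and forbidden, so the set is consistent.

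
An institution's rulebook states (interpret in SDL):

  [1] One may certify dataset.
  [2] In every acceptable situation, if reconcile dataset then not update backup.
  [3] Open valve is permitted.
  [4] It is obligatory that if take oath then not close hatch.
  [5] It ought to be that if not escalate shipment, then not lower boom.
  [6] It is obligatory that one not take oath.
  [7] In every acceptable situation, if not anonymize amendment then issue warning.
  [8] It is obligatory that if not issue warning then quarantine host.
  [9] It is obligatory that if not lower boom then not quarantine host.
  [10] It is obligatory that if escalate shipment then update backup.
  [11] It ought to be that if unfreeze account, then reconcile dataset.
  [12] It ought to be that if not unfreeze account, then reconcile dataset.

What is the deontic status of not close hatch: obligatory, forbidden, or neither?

Neither

Premise 4 is O(take_oath → ¬close_hatch), but O(take_oath) is not derivable from the premises, so it does not yield O(¬close_hatch).
No premise or chain of K-axiom applications forces O(¬close_hatch), and none forces O(close_hatch). So ¬close_hatch is neither obligatory nor forbidden under these norms.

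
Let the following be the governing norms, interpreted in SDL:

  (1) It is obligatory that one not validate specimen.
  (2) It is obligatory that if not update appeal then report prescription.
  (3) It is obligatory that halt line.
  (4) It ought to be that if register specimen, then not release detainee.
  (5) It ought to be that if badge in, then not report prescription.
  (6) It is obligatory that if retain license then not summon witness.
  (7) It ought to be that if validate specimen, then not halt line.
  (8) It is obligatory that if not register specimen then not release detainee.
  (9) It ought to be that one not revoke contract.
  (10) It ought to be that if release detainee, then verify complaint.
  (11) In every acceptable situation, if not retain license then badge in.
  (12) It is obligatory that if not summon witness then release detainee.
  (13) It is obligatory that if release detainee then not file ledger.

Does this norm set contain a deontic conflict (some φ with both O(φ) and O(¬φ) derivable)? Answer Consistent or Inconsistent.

Consistent

Premise 7 is O(validate_specimen → ¬halt_line), but O(validate_specimen) is not derivable from the premises, so it does not yield O(¬halt_line).
So O(¬halt_line) is not derivable, and the apparent clash with O(halt_line) does not arise.
A world satisfying every obligation exists (e.g. badge_in=true, file_ledger=false, halt_line=true, register_specimen=false, release_detainee=false, report_prescription=false, retain_license=false, revoke_contract=false, summon_witness=true, update_appeal=true, validate_specimen=false, verify_complaint=false); no atom is both obligatory and forbidden, so the set is consistent.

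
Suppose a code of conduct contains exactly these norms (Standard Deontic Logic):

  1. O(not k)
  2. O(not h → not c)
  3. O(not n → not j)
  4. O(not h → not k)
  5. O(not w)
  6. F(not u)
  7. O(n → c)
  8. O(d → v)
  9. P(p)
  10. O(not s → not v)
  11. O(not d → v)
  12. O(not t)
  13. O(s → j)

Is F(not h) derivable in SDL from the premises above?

Yes

Premises 8 and 11 cover both cases: O(d → v) and O(not d → v). Since d ∨ not d is a tautology, O(v) follows.
The contrapositive of premise 10 (O(not s → not v)) is O(v → s), and O(v) is already established, so O(s).
With premise 13, O(s → j), the K-axiom yields O(j).
Premise 3 is O(not n → not j); contrapositively O(j → n). Since O(j) holds, K gives O(n).
Premise 7 is O(n → c); since O(n), deontic closure gives O(c).
The contrapositive of premise 2 (O(not h → not c)) is O(c → h), and O(c) is already established, so O(h).
Premises 1, 4, 5, 6, 9, 12 do not contribute to this derivation.
So O(h) holds, i.e. F(not h). The claim follows.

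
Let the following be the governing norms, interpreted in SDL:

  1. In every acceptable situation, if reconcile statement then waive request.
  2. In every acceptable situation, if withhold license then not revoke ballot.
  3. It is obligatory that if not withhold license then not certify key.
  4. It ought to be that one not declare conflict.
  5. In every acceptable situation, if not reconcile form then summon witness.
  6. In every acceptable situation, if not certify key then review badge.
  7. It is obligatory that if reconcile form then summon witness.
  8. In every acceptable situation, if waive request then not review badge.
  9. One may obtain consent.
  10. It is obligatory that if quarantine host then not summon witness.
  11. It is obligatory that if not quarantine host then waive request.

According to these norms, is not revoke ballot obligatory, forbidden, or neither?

By case analysis on reconcile_form: premise 7 gives O(reconcile_form → summon_witness) and premise 5 gives O(¬reconcile_form → summon_witness), so O(summon_witness) either way.
The contrapositive of premise 10 (O(quarantine_host → ¬summon_witness)) is O(summon_witness → ¬quarantine_host), and O(summon_witness) is already established, so O(¬quarantine_host).
With premise 11, O(¬quarantine_host → waive_request), the K-axiom yields O(waive_request).
With premise 8, O(waive_request → ¬review_badge), the K-axiom yields O(¬review_badge).
Premise 6 is O(¬certify_key → review_badge); contrapositively O(¬review_badge → certify_key). Since O(¬review_badge) holds, K gives O(certify_key).
Premise 3, O(¬withhold_license → ¬certify_key), contraposes to O(certify_key → withhold_license); with O(certify_key) we get O(withhold_license).
From O(withhold_license) and premise 2, O(withhold_license → ¬revoke_ballot), we obtain O(¬revoke_ballot).
Premises 1, 4, 9 do not contribute to this derivation.
Hence ¬revoke_ballot is obligatory.

Obligatory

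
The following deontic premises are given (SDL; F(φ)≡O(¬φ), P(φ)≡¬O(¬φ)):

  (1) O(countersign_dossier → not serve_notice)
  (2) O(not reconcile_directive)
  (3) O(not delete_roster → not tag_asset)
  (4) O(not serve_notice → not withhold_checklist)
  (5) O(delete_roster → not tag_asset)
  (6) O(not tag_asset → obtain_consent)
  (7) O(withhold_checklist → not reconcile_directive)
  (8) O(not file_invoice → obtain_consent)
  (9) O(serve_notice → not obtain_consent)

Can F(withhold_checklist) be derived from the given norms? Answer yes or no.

Premises 5 and 3 cover both cases: O(delete_roster → not tag_asset) and O(not delete_roster → not tag_asset). Since delete_roster ∨ not delete_roster is a tautology, O(not tag_asset) follows.
From O(not tag_asset) and premise 6, O(not tag_asset → obtain_consent), we obtain O(obtain_consent).
The contrapositive of premise 9 (O(serve_notice → not obtain_consent)) is O(obtain_consent → not serve_notice), and O(obtain_consent) is already established, so O(not serve_notice).
Premise 4 is O(not serve_notice → not withhold_checklist); since O(not serve_notice), deontic closure gives O(not withhold_checklist).
Premises 1, 2, 7, 8 do not contribute to this derivation.
So O(not withhold_checklist) holds, i.e. F(withhold_checklist). The claim follows.

Yes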